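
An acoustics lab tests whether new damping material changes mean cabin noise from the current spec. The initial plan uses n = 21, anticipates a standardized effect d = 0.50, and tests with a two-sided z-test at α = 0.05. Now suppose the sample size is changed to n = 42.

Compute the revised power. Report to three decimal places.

With n = 42: δ = d·√n = 0.50 × √42 = 3.2404. Critical value z_{0.025} = 1.960.
Revised power = Φ(δ − 1.960) + Φ(−δ − 1.960) = Φ(1.280) + Φ(-5.200) = 0.8998 + 0.0000 = 0.8998.

Power ≈ 0.900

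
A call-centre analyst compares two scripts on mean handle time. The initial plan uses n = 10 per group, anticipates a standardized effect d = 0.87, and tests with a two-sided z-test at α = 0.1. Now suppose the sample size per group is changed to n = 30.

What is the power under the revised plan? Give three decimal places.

Power ≈ 0.958

With n = 30 per group: δ = d·√(n/2) = 0.87 × √(30/2) = 3.3695. Critical value z_{0.05} = 1.645.
Revised power = Φ(δ − 1.645) + Φ(−δ − 1.645) = Φ(1.725) + Φ(-5.014) = 0.9577 + 0.0000 = 0.9577.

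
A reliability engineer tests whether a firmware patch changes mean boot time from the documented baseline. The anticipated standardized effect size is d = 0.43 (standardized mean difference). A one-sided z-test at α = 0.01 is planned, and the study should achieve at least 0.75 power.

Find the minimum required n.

n = 49

For power 0.75 need Φ(δ − z_{0.01}) = 0.75, so δ = z_{0.01} + z_{0.25} = 2.326 + 0.674 = 3.001.
δ = d·√n ⇒ n = (δ/d)² = (3.001 / 0.43)² = 48.70.
Round up to the next whole unit.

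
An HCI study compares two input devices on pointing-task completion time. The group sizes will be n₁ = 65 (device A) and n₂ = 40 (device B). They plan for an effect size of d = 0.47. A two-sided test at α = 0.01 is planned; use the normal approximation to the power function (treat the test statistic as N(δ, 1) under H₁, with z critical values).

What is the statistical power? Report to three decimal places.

Noncentrality parameter: δ = d / √(1/n₁ + 1/n₂) = 0.47 / √(1/65 + 1/40) = 2.3388
Critical value for a two-sided test at α = 0.01: z_{α/2} = 2.576.
Power = Φ(δ − 2.576) + Φ(−δ − 2.576) = Φ(-0.237) + Φ(-4.915) = 0.4063 + 0.0000 = 0.4063.

Power ≈ 0.406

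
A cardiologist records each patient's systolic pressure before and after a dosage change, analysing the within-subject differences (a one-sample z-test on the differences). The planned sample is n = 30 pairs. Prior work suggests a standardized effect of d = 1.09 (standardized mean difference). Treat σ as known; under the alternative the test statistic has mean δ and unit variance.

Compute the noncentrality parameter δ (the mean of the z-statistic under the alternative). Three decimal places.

δ ≈ 5.970

δ = d·√n = 1.09 × √30 = 5.9702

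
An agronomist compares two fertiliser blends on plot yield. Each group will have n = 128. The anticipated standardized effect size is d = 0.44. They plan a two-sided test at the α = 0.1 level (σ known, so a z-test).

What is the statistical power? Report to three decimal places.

Power ≈ 0.970

Noncentrality parameter: δ = d·√(n/2) = 0.44 × √(128/2) = 3.5200
Critical value for a two-sided test at α = 0.1: z_{α/2} = 1.645.
Power = Φ(δ − 1.645) + Φ(−δ − 1.645) = Φ(1.875) + Φ(-5.165) = 0.9696 + 0.0000 = 0.9696.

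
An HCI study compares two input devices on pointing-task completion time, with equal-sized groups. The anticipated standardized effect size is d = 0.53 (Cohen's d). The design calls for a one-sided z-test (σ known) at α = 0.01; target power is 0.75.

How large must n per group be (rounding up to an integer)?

For power 0.75 need Φ(δ − z_{0.01}) = 0.75, so δ = z_{0.01} + z_{0.25} = 2.326 + 0.674 = 3.001.
δ = d·√(n/2) ⇒ n = 2(δ/d)² = 2 × (3.001 / 0.53)² = 64.12.
Round up to the next whole unit.

n = 65 per group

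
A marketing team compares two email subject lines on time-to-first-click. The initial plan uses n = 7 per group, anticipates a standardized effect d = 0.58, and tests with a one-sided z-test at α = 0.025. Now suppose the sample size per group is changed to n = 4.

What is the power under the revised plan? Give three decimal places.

With n = 4 per group: δ = d·√(n/2) = 0.58 × √(4/2) = 0.8202. Critical value z_{0.025} = 1.960.
Revised power = P(Z > 1.960 − δ) = Φ(-1.140) = 0.1272.

Power ≈ 0.127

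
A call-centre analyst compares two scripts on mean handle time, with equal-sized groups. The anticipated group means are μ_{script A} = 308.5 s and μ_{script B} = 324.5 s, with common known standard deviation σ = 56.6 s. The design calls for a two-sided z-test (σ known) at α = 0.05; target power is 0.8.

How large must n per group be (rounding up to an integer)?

n = 197 per group

Standardized effect: d = |μ_{script A} − μ_{script B}| / σ = |308.5 − 324.5| / 56.6 = 0.2827
Set Φ(δ − 1.960) = 0.8; then δ − 1.960 = Φ⁻¹(0.8) = 0.842, giving δ = 2.802.
(Ignoring the negligible lower-tail rejection probability gives the usual closed-form inversion.)
δ = d·√(n/2) ⇒ n = 2(δ/d)² = 2 × (2.802 / 0.2827)² = 196.44.
Rounding up, n = 197 per group.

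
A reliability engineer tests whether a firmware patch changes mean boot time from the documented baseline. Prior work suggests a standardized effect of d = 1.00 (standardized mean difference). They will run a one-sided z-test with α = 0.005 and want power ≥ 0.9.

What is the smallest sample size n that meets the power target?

n = 15

For power 0.9 need Φ(δ − z_{0.005}) = 0.9, so δ = z_{0.005} + z_{0.10} = 2.576 + 1.282 = 3.857.
δ = d·√n ⇒ n = (δ/d)² = (3.857 / 1.00)² = 14.88.
Round up to the next whole unit.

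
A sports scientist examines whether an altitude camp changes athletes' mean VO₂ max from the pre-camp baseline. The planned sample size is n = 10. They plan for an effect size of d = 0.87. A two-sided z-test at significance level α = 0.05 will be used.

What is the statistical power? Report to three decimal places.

Power ≈ 0.786

Noncentrality parameter: δ = d·√n = 0.87 × √10 = 2.7512
Critical value for a two-sided test at α = 0.05: z_{α/2} = 1.960.
Power = Φ(δ − 1.960) + Φ(−δ − 1.960) = Φ(0.791) + Φ(-4.711) = 0.7856 + 0.0000 = 0.7856.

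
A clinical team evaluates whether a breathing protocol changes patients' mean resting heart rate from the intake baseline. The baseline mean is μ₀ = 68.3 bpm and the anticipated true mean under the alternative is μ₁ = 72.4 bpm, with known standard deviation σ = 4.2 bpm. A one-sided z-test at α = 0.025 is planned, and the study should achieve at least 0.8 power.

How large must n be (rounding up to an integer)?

n = 9

Standardized effect: d = |μ₁ − μ₀| / σ = |72.4 − 68.3| / 4.2 = 0.9762
For power 0.8 need Φ(δ − z_{0.025}) = 0.8, so δ = z_{0.025} + z_{0.20} = 1.960 + 0.842 = 2.802.
δ = d·√n ⇒ n = (δ/d)² = (2.802 / 0.9762)² = 8.24.
Round up to the next whole unit.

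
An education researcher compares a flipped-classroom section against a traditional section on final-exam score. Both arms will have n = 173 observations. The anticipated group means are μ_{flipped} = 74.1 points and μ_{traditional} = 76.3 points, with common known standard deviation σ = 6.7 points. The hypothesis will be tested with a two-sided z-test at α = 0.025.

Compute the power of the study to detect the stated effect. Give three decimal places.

Power ≈ 0.792

Standardized effect: d = |μ_{flipped} − μ_{traditional}| / σ = |74.1 − 76.3| / 6.7 = 0.3284
Noncentrality parameter: δ = d·√(n/2) = 0.3284 × √(173/2) = 3.0539
Critical value for a two-sided test at α = 0.025: z_{α/2} = 2.241.
Power = Φ(δ − 2.241) + Φ(−δ − 2.241) = Φ(0.813) + Φ(-5.295) = 0.7917 + 0.0000 = 0.7917.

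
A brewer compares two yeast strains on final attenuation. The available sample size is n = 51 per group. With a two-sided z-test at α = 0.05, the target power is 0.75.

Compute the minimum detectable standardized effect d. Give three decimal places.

d ≈ 0.522

Need Φ(δ − 1.960) = 0.75, so δ = 1.960 + 0.674 = 2.634.
(The second rejection-region term Φ(−δ − z_{α/2}) is negligible and dropped.)
δ = d·√(n/2) ⇒ d = δ/√(n/2) = 2.634/√(51/2) = 0.5217.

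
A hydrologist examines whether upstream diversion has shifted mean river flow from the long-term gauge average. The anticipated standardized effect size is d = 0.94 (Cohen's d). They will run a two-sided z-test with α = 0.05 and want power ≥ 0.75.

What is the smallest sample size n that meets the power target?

For power 0.75 need Φ(δ − z_{0.025}) = 0.75, so δ = z_{0.025} + z_{0.25} = 1.960 + 0.674 = 2.634.
(The Φ(−δ − z_{α/2}) term is vanishingly small for δ > 0 and is dropped in the standard sample-size formula.)
δ = d·√n ⇒ n = (δ/d)² = (2.634 / 0.94)² = 7.85.
Round up to the next whole unit.

n = 8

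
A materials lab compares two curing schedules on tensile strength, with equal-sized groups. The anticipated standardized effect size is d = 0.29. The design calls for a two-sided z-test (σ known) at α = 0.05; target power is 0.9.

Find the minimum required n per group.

n = 250 per group

Set Φ(δ − 1.960) = 0.9; then δ − 1.960 = Φ⁻¹(0.9) = 1.282, giving δ = 3.242.
(The Φ(−δ − z_{α/2}) term is vanishingly small for δ > 0 and is dropped in the standard sample-size formula.)
δ = d·√(n/2) ⇒ n = 2(δ/d)² = 2 × (3.242 / 0.29)² = 249.88.
Round up to the next whole unit.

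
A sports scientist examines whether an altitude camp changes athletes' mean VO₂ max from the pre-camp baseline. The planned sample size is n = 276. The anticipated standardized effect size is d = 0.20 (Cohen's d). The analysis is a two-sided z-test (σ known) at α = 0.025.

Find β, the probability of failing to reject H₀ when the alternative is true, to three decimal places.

Noncentrality parameter: δ = d·√n = 0.20 × √276 = 3.3226
Critical value for a two-sided test at α = 0.025: z_{α/2} = 2.241.
Power = Φ(δ − 2.241) + Φ(−δ − 2.241) = Φ(1.081) + Φ(-5.564) = 0.8602 + 0.0000 = 0.8602.
Type II error: β = 1 − power = 1 − 0.8602 = 0.1398.

β ≈ 0.140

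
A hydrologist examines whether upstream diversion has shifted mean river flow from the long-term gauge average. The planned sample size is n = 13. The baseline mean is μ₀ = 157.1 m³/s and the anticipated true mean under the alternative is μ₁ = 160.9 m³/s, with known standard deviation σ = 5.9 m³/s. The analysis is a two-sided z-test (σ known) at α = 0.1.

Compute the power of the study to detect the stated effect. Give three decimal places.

Power ≈ 0.751

Standardized effect: d = |μ₁ − μ₀| / σ = |160.9 − 157.1| / 5.9 = 0.6441
Noncentrality parameter: δ = d·√n = 0.6441 × √13 = 2.3222
Two-sided α = 0.1 → critical value z_{0.05} = 1.645.
Power = Φ(δ − 1.645) + Φ(−δ − 1.645) = Φ(0.677) + Φ(-3.967) = 0.7509 + 0.0000 = 0.7509.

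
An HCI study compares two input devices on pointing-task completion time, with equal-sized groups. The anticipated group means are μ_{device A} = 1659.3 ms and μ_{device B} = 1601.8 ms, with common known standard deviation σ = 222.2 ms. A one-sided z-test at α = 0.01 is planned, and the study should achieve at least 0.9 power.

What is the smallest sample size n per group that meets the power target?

n = 389 per group

Standardized effect: d = |μ_{device A} − μ_{device B}| / σ = |1659.3 − 1601.8| / 222.2 = 0.2588
For power 0.9 need Φ(δ − z_{0.01}) = 0.9, so δ = z_{0.01} + z_{0.10} = 2.326 + 1.282 = 3.608.
δ = d·√(n/2) ⇒ n = 2(δ/d)² = 2 × (3.608 / 0.2588)² = 388.77.
Rounding up, n = 389 per group.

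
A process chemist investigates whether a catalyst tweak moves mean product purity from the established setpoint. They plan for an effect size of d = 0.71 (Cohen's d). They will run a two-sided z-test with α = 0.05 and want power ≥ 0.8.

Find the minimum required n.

n = 16

For power 0.8 need Φ(δ − z_{0.025}) = 0.8, so δ = z_{0.025} + z_{0.20} = 1.960 + 0.842 = 2.802.
(Ignoring the negligible lower-tail rejection probability gives the usual closed-form inversion.)
δ = d·√n ⇒ n = (δ/d)² = (2.802 / 0.71)² = 15.57.
Round up to the next whole unit.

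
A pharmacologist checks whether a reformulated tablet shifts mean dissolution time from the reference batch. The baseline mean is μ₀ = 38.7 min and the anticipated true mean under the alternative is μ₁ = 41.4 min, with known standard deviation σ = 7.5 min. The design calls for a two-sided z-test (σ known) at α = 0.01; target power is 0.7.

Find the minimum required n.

Standardized effect: d = |μ₁ − μ₀| / σ = |41.4 − 38.7| / 7.5 = 0.3600
For power 0.7 need Φ(δ − z_{0.005}) = 0.7, so δ = z_{0.005} + z_{0.30} = 2.576 + 0.524 = 3.100.
(For δ > 0 the lower-tail rejection region contributes negligibly to power, so the one-term inversion is standard.)
δ = d·√n ⇒ n = (δ/d)² = (3.100 / 0.3600)² = 74.16.
Round up to the next whole unit.

n = 75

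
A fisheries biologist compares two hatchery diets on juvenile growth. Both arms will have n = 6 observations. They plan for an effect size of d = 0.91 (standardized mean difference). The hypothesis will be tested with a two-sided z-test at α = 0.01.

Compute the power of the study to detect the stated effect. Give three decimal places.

Power ≈ 0.159

Noncentrality parameter: δ = d·√(n/2) = 0.91 × √(6/2) = 1.5762
Critical value for a two-sided test at α = 0.01: z_{α/2} = 2.576.
Power = Φ(δ − 2.576) + Φ(−δ − 2.576) = Φ(-1.000) + Φ(-4.152) = 0.1587 + 0.0000 = 0.1588.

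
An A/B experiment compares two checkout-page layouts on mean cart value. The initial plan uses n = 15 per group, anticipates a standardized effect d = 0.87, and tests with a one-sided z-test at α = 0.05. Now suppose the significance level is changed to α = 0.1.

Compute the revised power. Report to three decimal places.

Power ≈ 0.865

δ = d·√(n/2) = 0.87 × √(15/2) = 2.3826 (unchanged). New critical value: z_{0.1} = 1.282.
Revised power = P(Z > 1.282 − δ) = Φ(1.101) = 0.8646.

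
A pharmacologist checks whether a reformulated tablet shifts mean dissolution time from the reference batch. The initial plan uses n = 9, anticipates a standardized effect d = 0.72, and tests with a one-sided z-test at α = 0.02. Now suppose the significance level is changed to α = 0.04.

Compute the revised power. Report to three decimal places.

Power ≈ 0.659

δ = d·√n = 0.72 × √9 = 2.1600 (unchanged). New critical value: z_{0.04} = 1.751.
Revised power = Φ(δ − 1.751) = Φ(0.409) = 0.6588.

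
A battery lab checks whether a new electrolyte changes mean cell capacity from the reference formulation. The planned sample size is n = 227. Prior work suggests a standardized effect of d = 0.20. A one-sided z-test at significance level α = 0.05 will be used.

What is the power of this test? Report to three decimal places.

Power ≈ 0.914

Noncentrality parameter: δ = d·√n = 0.20 × √227 = 3.0133
Critical value for a one-sided test at α = 0.05: z_α = 1.645.
Power = Φ(δ − 1.645) = Φ(1.368) = 0.9144.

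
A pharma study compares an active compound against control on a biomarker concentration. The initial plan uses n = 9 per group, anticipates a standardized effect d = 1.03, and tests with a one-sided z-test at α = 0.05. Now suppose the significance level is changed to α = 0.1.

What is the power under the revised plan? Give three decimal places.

Power ≈ 0.817

δ = d·√(n/2) = 1.03 × √(9/2) = 2.1850 (unchanged). New critical value: z_{0.1} = 1.282.
Revised power = Φ(δ − 1.282) = Φ(0.903) = 0.8168.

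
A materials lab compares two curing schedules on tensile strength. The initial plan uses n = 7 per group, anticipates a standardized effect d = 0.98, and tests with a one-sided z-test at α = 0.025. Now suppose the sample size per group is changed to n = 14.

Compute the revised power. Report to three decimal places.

With n = 14 per group: δ = d·√(n/2) = 0.98 × √(14/2) = 2.5928. Critical value z_{0.025} = 1.960.
Revised power = Φ(δ − 1.960) = Φ(0.633) = 0.7366.

Power ≈ 0.737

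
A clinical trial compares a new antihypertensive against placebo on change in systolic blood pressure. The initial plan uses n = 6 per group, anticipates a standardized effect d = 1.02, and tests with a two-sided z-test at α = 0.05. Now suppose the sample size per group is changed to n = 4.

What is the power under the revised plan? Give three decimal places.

Power ≈ 0.303

With n = 4 per group: δ = d·√(n/2) = 1.02 × √(4/2) = 1.4425. Critical value z_{0.025} = 1.960.
Revised power = Φ(δ − 1.960) + Φ(−δ − 1.960) = Φ(-0.517) + Φ(-3.402) = 0.3024 + 0.0003 = 0.3027.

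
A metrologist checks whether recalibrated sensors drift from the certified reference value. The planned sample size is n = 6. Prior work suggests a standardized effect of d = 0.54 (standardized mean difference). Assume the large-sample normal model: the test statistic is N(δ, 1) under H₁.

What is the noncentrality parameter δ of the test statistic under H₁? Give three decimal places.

δ ≈ 1.323

The noncentrality parameter scales effect size by the design's sample-size factor: δ = d·√n = 0.54 × √6 = 1.3227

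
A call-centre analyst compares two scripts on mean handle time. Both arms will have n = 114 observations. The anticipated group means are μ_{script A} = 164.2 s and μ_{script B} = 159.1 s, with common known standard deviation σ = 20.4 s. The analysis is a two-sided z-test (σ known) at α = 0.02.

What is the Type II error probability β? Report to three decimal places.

Standardized effect: d = |μ_{script A} − μ_{script B}| / σ = |164.2 − 159.1| / 20.4 = 0.2500
Noncentrality parameter: δ = d·√(n/2) = 0.2500 × √(114/2) = 1.8875
Critical value for a two-sided test at α = 0.02: z_{α/2} = 2.326.
Power = Φ(δ − 2.326) + Φ(−δ − 2.326) = Φ(-0.439) + Φ(-4.214) = 0.3304 + 0.0000 = 0.3304.
Type II error: β = 1 − power = 1 − 0.3304 = 0.6696.

β ≈ 0.670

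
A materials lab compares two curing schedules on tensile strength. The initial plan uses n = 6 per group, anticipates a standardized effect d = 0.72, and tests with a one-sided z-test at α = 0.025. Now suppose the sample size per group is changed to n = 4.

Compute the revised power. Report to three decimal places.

Power ≈ 0.173

With n = 4 per group: δ = d·√(n/2) = 0.72 × √(4/2) = 1.0182. Critical value z_{0.025} = 1.960.
Revised power = P(Z > 1.960 − δ) = Φ(-0.942) = 0.1732.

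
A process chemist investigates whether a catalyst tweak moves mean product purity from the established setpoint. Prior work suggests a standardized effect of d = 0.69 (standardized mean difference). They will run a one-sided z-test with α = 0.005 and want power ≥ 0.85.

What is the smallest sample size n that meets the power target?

n = 28

Set Φ(δ − 2.576) = 0.85; then δ − 2.576 = Φ⁻¹(0.85) = 1.036, giving δ = 3.612.
δ = d·√n ⇒ n = (δ/d)² = (3.612 / 0.69)² = 27.41.
Rounding up, n = 28.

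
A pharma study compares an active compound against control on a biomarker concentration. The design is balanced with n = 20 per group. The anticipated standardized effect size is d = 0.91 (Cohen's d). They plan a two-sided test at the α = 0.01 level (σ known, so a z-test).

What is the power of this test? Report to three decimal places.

Power ≈ 0.619

Noncentrality parameter: δ = d·√(n/2) = 0.91 × √(20/2) = 2.8777
Two-sided α = 0.01 → critical value z_{0.005} = 2.576.
Power = Φ(δ − 2.576) + Φ(−δ − 2.576) = Φ(0.302) + Φ(-5.454) = 0.6186 + 0.0000 = 0.6186.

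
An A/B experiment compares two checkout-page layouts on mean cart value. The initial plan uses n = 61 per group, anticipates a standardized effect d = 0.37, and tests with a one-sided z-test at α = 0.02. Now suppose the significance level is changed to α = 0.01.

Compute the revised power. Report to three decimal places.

Power ≈ 0.389

δ = d·√(n/2) = 0.37 × √(61/2) = 2.0434 (unchanged). New critical value: z_{0.01} = 2.326.
Revised power = P(Z > 2.326 − δ) = Φ(-0.283) = 0.3886.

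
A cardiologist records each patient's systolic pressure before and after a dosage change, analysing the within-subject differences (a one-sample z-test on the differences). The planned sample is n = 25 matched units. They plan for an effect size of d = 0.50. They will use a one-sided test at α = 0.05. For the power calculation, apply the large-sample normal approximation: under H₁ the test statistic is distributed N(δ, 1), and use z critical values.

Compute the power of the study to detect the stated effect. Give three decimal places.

Power ≈ 0.804

Noncentrality parameter: δ = d·√n = 0.50 × √25 = 2.5000
Critical value for a one-sided test at α = 0.05: z_α = 1.645.
Power = P(Z > 1.645 − δ) = Φ(0.855) = 0.8038.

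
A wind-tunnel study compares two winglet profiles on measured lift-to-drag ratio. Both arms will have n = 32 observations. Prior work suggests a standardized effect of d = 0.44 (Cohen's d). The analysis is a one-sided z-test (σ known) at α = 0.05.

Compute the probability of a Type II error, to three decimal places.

β ≈ 0.454

Noncentrality parameter: δ = d·√(n/2) = 0.44 × √(32/2) = 1.7600
Critical value for a one-sided test at α = 0.05: z_α = 1.645.
Power = Φ(δ − 1.645) = Φ(0.115) = 0.5458.
Type II error: β = 1 − power = 1 − 0.5458 = 0.4542.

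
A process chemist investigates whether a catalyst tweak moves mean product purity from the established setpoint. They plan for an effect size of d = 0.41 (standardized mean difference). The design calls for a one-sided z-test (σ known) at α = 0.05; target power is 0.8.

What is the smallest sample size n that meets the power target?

n = 37

For power 0.8 need Φ(δ − z_{0.05}) = 0.8, so δ = z_{0.05} + z_{0.20} = 1.645 + 0.842 = 2.486.
δ = d·√n ⇒ n = (δ/d)² = (2.486 / 0.41)² = 36.78.
Rounding up, n = 37.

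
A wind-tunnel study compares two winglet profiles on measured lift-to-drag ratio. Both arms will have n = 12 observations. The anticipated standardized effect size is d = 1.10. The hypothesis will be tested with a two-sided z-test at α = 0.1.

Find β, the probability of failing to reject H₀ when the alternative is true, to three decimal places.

β ≈ 0.147

Noncentrality parameter: δ = d·√(n/2) = 1.10 × √(12/2) = 2.6944
Critical value for a two-sided test at α = 0.1: z_{α/2} = 1.645.
Power = Φ(δ − 1.645) + Φ(−δ − 1.645) = Φ(1.050) + Φ(-4.339) = 0.8530 + 0.0000 = 0.8531.
Type II error: β = 1 − power = 1 − 0.8531 = 0.1469.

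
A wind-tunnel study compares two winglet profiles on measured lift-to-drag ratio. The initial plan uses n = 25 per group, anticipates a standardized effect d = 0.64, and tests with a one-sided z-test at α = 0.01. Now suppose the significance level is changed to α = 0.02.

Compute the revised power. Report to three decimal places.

δ = d·√(n/2) = 0.64 × √(25/2) = 2.2627 (unchanged). New critical value: z_{0.02} = 2.054.
Revised power = P(Z > 2.054 − δ) = Φ(0.209) = 0.5828.

Power ≈ 0.583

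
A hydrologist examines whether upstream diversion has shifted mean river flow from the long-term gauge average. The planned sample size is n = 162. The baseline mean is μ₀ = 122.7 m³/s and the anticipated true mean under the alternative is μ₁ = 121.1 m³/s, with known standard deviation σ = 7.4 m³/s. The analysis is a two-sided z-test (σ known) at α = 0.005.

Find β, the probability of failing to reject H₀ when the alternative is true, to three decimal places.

β ≈ 0.522

Standardized effect: d = |μ₁ − μ₀| / σ = |121.1 − 122.7| / 7.4 = 0.2162
Noncentrality parameter: λ = d·√n = 0.2162 × √162 = 2.7520
Critical value for a two-sided test at α = 0.005: z_{α/2} = 2.807.
Power = Φ(λ − 2.807) + Φ(−λ − 2.807) = Φ(-0.055) + Φ(-5.559) = 0.4780 + 0.0000 = 0.4780.
Type II error: β = 1 − power = 1 − 0.4780 = 0.5220.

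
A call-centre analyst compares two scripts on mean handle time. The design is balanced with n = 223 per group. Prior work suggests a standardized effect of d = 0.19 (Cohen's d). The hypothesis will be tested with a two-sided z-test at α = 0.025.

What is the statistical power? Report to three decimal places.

Noncentrality parameter: δ = d·√(n/2) = 0.19 × √(223/2) = 2.0063
Critical value for a two-sided test at α = 0.025: z_{α/2} = 2.241.
Power = Φ(δ − 2.241) + Φ(−δ − 2.241) = Φ(-0.235) + Φ(-4.248) = 0.4071 + 0.0000 = 0.4071.

Power ≈ 0.407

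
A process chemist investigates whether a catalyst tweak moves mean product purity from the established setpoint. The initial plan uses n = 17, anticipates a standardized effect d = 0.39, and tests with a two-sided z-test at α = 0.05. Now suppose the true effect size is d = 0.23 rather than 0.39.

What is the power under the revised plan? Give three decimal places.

Power ≈ 0.158

With d = 0.23: δ = d·√n = 0.23 × √17 = 0.9483. Critical value z_{0.025} = 1.960.
Revised power = Φ(δ − 1.960) + Φ(−δ − 1.960) = Φ(-1.012) + Φ(-2.908) = 0.1559 + 0.0018 = 0.1577.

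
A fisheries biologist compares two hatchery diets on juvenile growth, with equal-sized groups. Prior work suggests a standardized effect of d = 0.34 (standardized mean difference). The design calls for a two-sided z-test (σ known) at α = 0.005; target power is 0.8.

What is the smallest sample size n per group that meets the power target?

n = 231 per group

Set Φ(δ − 2.807) = 0.8; then δ − 2.807 = Φ⁻¹(0.8) = 0.842, giving δ = 3.649.
(The Φ(−δ − z_{α/2}) term is vanishingly small for δ > 0 and is dropped in the standard sample-size formula.)
δ = d·√(n/2) ⇒ n = 2(δ/d)² = 2 × (3.649 / 0.34)² = 230.32.
Rounding up, n = 231 per group.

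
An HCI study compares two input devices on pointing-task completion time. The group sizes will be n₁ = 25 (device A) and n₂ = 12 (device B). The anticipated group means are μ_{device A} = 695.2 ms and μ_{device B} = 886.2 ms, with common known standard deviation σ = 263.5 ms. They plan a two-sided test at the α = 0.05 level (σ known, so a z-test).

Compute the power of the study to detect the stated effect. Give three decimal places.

Standardized effect: d = |μ_{device A} − μ_{device B}| / σ = |695.2 − 886.2| / 263.5 = 0.7249
Noncentrality parameter: δ = d / √(1/n₁ + 1/n₂) = 0.7249 / √(1/25 + 1/12) = 2.0640
Critical value for a two-sided test at α = 0.05: z_{α/2} = 1.960.
Power = Φ(δ − 1.960) + Φ(−δ − 1.960) = Φ(0.104) + Φ(-4.024) = 0.5414 + 0.0000 = 0.5415.

Power ≈ 0.541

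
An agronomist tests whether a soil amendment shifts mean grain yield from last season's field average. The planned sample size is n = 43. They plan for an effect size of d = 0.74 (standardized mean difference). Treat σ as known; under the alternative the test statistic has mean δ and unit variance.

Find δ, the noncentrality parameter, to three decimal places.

δ ≈ 4.853

The noncentrality parameter scales effect size by the design's sample-size factor: δ = d·√n = 0.74 × √43 = 4.8525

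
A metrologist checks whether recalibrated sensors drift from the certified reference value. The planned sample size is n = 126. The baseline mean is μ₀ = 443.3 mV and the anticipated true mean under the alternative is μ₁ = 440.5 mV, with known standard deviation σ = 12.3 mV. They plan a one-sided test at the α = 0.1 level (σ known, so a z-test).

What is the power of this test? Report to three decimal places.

Power ≈ 0.899

Standardized effect: d = |μ₁ − μ₀| / σ = |440.5 − 443.3| / 12.3 = 0.2276
Noncentrality parameter: δ = d·√n = 0.2276 × √126 = 2.5553
One-sided α = 0.1 → critical value z_{0.1} = 1.282.
Power = Φ(δ − 1.282) = Φ(1.274) = 0.8986.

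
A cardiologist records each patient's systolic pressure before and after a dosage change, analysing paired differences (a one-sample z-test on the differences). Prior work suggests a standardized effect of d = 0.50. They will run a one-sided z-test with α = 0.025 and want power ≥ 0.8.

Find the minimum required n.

Set Φ(δ − 1.960) = 0.8; then δ − 1.960 = Φ⁻¹(0.8) = 0.842, giving δ = 2.802.
δ = d·√n ⇒ n = (δ/d)² = (2.802 / 0.50)² = 31.40.
Round up to the next whole unit.

n = 32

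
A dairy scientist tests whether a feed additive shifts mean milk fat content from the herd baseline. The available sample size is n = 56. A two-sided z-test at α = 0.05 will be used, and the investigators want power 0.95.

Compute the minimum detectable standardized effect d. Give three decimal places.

d ≈ 0.482

Need Φ(δ − 1.960) = 0.95, so δ = 1.960 + 1.645 = 3.605.
(Lower-tail contribution to power is negligible for δ > 0.)
δ = d·√n ⇒ d = δ/√n = 3.605/√56 = 0.4817.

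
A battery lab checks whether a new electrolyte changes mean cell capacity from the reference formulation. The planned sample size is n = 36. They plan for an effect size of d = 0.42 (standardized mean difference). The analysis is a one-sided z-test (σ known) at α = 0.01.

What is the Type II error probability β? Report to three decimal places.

Noncentrality parameter: δ = d·√n = 0.42 × √36 = 2.5200
Critical value for a one-sided test at α = 0.01: z_α = 2.326.
Power = P(Z > 2.326 − δ) = Φ(0.194) = 0.5768.
Type II error: β = 1 − power = 1 − 0.5768 = 0.4232.

β ≈ 0.423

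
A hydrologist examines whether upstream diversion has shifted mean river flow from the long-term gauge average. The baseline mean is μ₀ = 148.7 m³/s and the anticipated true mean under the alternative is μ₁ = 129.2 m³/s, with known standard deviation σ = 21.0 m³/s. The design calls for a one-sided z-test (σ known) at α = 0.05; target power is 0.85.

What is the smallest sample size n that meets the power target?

n = 9

Standardized effect: d = |μ₁ − μ₀| / σ = |129.2 − 148.7| / 21.0 = 0.9286
Set Φ(δ − 1.645) = 0.85; then δ − 1.645 = Φ⁻¹(0.85) = 1.036, giving δ = 2.681.
δ = d·√n ⇒ n = (δ/d)² = (2.681 / 0.9286)² = 8.34.
Rounding up, n = 9.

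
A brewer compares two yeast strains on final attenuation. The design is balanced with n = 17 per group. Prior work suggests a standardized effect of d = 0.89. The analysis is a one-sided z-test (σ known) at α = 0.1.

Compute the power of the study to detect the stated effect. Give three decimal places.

Power ≈ 0.905

Noncentrality parameter: δ = d·√(n/2) = 0.89 × √(17/2) = 2.5948
One-sided α = 0.1 → critical value z_{0.1} = 1.282.
Power = P(Z > 1.282 − δ) = Φ(1.313) = 0.9054.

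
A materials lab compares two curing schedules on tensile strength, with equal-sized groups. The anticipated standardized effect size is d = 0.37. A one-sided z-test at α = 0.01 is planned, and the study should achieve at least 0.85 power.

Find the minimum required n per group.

Set Φ(δ − 2.326) = 0.85; then δ − 2.326 = Φ⁻¹(0.85) = 1.036, giving δ = 3.363.
δ = d·√(n/2) ⇒ n = 2(δ/d)² = 2 × (3.363 / 0.37)² = 165.21.
Rounding up, n = 166 per group.

n = 166 per group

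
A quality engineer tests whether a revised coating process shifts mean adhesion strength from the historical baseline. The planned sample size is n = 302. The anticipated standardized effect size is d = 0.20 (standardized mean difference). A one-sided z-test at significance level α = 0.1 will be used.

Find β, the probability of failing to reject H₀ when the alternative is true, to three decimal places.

Noncentrality parameter: δ = d·√n = 0.20 × √302 = 3.4756
One-sided α = 0.1 → critical value z_{0.1} = 1.282.
Power = P(Z > 1.282 − δ) = Φ(2.194) = 0.9859.
Type II error: β = 1 − power = 1 − 0.9859 = 0.0141.

β ≈ 0.014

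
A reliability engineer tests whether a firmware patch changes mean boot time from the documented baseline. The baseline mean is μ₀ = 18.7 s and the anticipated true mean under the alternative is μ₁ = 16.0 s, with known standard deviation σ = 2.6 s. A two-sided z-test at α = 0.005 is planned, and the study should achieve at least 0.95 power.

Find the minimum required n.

Standardized effect: d = |μ₁ − μ₀| / σ = |16.0 − 18.7| / 2.6 = 1.0385
Set Φ(δ − 2.807) = 0.95; then δ − 2.807 = Φ⁻¹(0.95) = 1.645, giving δ = 4.452.
(The Φ(−δ − z_{α/2}) term is vanishingly small for δ > 0 and is dropped in the standard sample-size formula.)
δ = d·√n ⇒ n = (δ/d)² = (4.452 / 1.0385)² = 18.38.
Round up to the next whole unit.

n = 19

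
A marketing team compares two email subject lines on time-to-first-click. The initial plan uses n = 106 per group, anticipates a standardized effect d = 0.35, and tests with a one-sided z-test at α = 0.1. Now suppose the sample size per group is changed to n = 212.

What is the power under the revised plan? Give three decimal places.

With n = 212 per group: δ = d·√(n/2) = 0.35 × √(212/2) = 3.6035. Critical value z_{0.1} = 1.282.
Revised power = P(Z > 1.282 − δ) = Φ(2.322) = 0.9899.

Power ≈ 0.990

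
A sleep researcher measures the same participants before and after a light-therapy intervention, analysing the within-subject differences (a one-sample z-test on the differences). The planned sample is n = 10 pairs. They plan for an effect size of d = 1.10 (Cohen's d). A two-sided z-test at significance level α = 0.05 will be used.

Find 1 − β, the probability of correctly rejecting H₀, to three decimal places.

Power ≈ 0.936

Noncentrality parameter: δ = d·√n = 1.10 × √10 = 3.4785
Two-sided α = 0.05 → critical value z_{0.025} = 1.960.
Power = Φ(δ − 1.960) + Φ(−δ − 1.960) = Φ(1.519) + Φ(-5.438) = 0.9356 + 0.0000 = 0.9356.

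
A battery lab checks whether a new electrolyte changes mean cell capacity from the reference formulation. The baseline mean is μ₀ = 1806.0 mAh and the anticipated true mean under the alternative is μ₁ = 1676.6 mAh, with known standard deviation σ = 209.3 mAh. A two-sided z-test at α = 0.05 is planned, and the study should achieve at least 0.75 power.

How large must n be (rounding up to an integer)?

n = 19

Standardized effect: d = |μ₁ − μ₀| / σ = |1676.6 − 1806.0| / 209.3 = 0.6183
For power 0.75 need Φ(δ − z_{0.025}) = 0.75, so δ = z_{0.025} + z_{0.25} = 1.960 + 0.674 = 2.634.
(Ignoring the negligible lower-tail rejection probability gives the usual closed-form inversion.)
δ = d·√n ⇒ n = (δ/d)² = (2.634 / 0.6183)² = 18.16.
Rounding up, n = 19.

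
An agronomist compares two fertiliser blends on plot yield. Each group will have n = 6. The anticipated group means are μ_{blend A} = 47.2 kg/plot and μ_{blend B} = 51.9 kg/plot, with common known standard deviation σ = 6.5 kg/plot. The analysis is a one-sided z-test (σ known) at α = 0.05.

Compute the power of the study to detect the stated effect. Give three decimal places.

Standardized effect: d = |μ_{blend A} − μ_{blend B}| / σ = |47.2 − 51.9| / 6.5 = 0.7231
Noncentrality parameter: δ = d·√(n/2) = 0.7231 × √(6/2) = 1.2524
Critical value for a one-sided test at α = 0.05: z_α = 1.645.
Power = P(Z > 1.645 − δ) = Φ(-0.392) = 0.3474.

Power ≈ 0.347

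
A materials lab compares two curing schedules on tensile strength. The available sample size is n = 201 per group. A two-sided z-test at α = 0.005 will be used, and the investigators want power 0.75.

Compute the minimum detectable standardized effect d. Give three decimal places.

d ≈ 0.347

Required noncentrality: δ = z_{0.0025} + z_{0.25} = 2.807 + 0.674 = 3.482.
(Lower-tail contribution to power is negligible for δ > 0.)
δ = d·√(n/2) ⇒ d = δ/√(n/2) = 3.482/√(201/2) = 0.3473.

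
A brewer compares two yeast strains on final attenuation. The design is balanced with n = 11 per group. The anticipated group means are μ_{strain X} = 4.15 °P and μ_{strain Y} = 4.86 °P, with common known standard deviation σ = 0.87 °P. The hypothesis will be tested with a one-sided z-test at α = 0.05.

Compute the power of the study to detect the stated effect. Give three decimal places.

Standardized effect: d = |μ_{strain X} − μ_{strain Y}| / σ = |4.15 − 4.86| / 0.87 = 0.8161
Noncentrality parameter: δ = d·√(n/2) = 0.8161 × √(11/2) = 1.9139
Critical value for a one-sided test at α = 0.05: z_α = 1.645.
Power = P(Z > 1.645 − δ) = Φ(0.269) = 0.6061.

Power ≈ 0.606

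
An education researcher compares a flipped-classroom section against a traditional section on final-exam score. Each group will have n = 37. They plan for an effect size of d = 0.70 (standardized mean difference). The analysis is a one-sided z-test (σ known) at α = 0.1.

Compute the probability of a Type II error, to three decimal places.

Noncentrality parameter: δ = d·√(n/2) = 0.70 × √(37/2) = 3.0108
Critical value for a one-sided test at α = 0.1: z_α = 1.282.
Power = Φ(δ − 1.282) = Φ(1.729) = 0.9581.
Type II error: β = 1 − power = 1 − 0.9581 = 0.0419.

β ≈ 0.042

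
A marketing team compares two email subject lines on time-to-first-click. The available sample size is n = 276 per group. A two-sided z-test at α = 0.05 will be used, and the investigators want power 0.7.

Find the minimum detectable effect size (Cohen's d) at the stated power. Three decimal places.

d ≈ 0.211

Need Φ(δ − 1.960) = 0.7, so δ = 1.960 + 0.524 = 2.484.
(Lower-tail contribution to power is negligible for δ > 0.)
δ = d·√(n/2) ⇒ d = δ/√(n/2) = 2.484/√(276/2) = 0.2115.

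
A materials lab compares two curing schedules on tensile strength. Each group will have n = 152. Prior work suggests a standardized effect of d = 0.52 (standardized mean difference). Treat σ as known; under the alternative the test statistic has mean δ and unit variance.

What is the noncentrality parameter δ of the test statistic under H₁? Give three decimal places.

δ ≈ 4.533

δ = d·√(n/2) = 0.52 × √(152/2) = 4.5333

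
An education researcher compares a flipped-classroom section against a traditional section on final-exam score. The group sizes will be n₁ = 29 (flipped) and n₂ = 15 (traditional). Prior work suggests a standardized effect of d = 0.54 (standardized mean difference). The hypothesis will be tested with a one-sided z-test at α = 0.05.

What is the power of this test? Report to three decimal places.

Power ≈ 0.521

Noncentrality parameter: λ = d / √(1/n₁ + 1/n₂) = 0.54 / √(1/29 + 1/15) = 1.6979
Critical value for a one-sided test at α = 0.05: z_α = 1.645.
Power = P(Z > 1.645 − λ) = Φ(0.053) = 0.5212.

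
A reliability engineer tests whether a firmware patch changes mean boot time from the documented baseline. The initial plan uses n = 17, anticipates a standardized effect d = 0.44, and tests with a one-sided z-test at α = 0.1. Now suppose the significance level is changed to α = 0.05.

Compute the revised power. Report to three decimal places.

Power ≈ 0.567

δ = d·√n = 0.44 × √17 = 1.8142 (unchanged). New critical value: z_{0.05} = 1.645.
Revised power = P(Z > 1.645 − δ) = Φ(0.169) = 0.5672.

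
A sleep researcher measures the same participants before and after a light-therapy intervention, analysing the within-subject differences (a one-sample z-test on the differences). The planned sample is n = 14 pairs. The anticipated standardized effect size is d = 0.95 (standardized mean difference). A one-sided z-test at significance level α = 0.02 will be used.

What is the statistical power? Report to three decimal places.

Power ≈ 0.933

Noncentrality parameter: δ = d·√n = 0.95 × √14 = 3.5546
Critical value for a one-sided test at α = 0.02: z_α = 2.054.
Power = P(Z > 2.054 − δ) = Φ(1.501) = 0.9333.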